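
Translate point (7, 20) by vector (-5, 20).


Translation: (x+dx, y+dy) = (7+-5, 20+20) = (2, 40)

(2, 40)


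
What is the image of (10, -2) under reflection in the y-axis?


Reflection across y-axis: (x, y) -> (-x, y)
(10, -2) -> (-10, -2)

(-10, -2)


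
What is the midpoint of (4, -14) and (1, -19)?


Midpoint = ((4+1)/2, (-14+-19)/2) = (2.5, -16.5)

(2.5, -16.5)


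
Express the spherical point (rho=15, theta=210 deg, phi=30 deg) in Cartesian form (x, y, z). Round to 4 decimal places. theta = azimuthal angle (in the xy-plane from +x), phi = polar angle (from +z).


x = 15 * sin(30) * cos(210) = -6.4952
y = 15 * sin(30) * sin(210) = -3.75
z = 15 * cos(30) = 12.9904

(-6.4952, -3.75, 12.9904)


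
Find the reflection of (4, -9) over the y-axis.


Reflection across y-axis: (x, y) -> (-x, y)
(4, -9) -> (-4, -9)

(-4, -9)


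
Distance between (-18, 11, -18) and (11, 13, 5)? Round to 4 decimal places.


d = sqrt((11--18)^2 + (13-11)^2 + (5--18)^2) = 37.0675

37.0675


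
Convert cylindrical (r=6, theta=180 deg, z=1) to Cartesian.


x = 6 * cos(180) = -6
y = 6 * sin(180) = 0
z = 1

(-6, 0, 1)


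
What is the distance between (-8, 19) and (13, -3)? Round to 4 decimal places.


d = sqrt((13--8)^2 + (-3-19)^2) = 30.4138

30.4138


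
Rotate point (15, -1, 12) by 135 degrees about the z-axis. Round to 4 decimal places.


x' = 15*cos(135) - -1*sin(135) = -9.8995
y' = 15*sin(135) + -1*cos(135) = 11.3137
z' = 12

(-9.8995, 11.3137, 12)


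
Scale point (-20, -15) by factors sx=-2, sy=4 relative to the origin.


Scaling: (x*sx, y*sy) = (-20*-2, -15*4) = (40, -60)

(40, -60)


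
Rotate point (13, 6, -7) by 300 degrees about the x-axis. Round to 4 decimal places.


x' = 13
y' = 6*cos(300) - -7*sin(300) = -3.0622
z' = 6*sin(300) + -7*cos(300) = -8.6962

(13, -3.0622, -8.6962)


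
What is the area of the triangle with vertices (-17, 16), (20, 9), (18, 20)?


Area = |x1(y2-y3) + x2(y3-y1) + x3(y1-y2)| / 2
= |-17*(9-20) + 20*(20-16) + 18*(16-9)| / 2
= 196.5

196.5


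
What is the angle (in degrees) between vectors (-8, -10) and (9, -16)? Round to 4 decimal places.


dot = -8*9 + -10*-16 = 88
|u| = 12.8062, |v| = 18.3576
cos(angle) = 0.3743
angle = 68.0176 degrees

68.0176 degrees


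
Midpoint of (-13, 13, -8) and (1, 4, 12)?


Midpoint = ((-13+1)/2, (13+4)/2, (-8+12)/2) = (-6, 8.5, 2)

(-6, 8.5, 2)


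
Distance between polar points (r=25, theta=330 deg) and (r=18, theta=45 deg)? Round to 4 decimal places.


d = sqrt(r1^2 + r2^2 - 2*r1*r2*cos(t2-t1))
d = sqrt(25^2 + 18^2 - 2*25*18*cos(45-330)) = 26.7594

26.7594


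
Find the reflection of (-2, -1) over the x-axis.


Reflection across x-axis: (x, y) -> (x, -y)
(-2, -1) -> (-2, 1)

(-2, 1)


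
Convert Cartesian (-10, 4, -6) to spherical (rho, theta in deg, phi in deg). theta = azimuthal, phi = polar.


rho = sqrt((-10)^2 + 4^2 + (-6)^2) = 12.3288
theta = atan2(4, -10) = 158.1986 deg
phi = acos(-6/12.3288) = 119.1216 deg

rho = 12.3288, theta = 158.1986 deg, phi = 119.1216 deg


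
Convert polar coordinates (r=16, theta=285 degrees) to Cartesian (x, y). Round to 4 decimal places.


x = 16 * cos(285) = 4.1411
y = 16 * sin(285) = -15.4548

(4.1411, -15.4548)


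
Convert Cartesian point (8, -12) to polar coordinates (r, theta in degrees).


r = sqrt(8^2 + (-12)^2) = 14.4222
theta = atan2(-12, 8) = 303.6901 degrees

r = 14.4222, theta = 303.6901 degrees


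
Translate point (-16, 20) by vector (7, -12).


Translation: (x+dx, y+dy) = (-16+7, 20+-12) = (-9, 8)

(-9, 8)


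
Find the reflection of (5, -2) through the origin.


Reflection through origin: (x, y) -> (-x, -y)
(5, -2) -> (-5, 2)

(-5, 2)


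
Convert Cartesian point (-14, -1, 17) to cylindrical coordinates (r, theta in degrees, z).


r = sqrt((-14)^2 + (-1)^2) = 14.0357
theta = atan2(-1, -14) = 184.0856 deg
z = 17

r = 14.0357, theta = 184.0856 deg, z = 17


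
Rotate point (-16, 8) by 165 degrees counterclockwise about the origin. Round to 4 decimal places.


x' = -16*cos(165) - 8*sin(165) = 13.3843
y' = -16*sin(165) + 8*cos(165) = -11.8685

(13.3843, -11.8685)


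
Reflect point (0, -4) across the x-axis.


Reflection across x-axis: (x, y) -> (x, -y)
(0, -4) -> (0, 4)

(0, 4)


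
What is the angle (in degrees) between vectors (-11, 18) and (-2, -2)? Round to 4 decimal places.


dot = -11*-2 + 18*-2 = -14
|u| = 21.095, |v| = 2.8284
cos(angle) = -0.2346
angle = 103.5704 degrees

103.5704 degrees


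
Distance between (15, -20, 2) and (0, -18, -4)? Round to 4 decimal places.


d = sqrt((0-15)^2 + (-18--20)^2 + (-4-2)^2) = 16.2788

16.2788


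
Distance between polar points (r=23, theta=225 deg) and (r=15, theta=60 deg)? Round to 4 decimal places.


d = sqrt(r1^2 + r2^2 - 2*r1*r2*cos(t2-t1))
d = sqrt(23^2 + 15^2 - 2*23*15*cos(60-225)) = 37.6894

37.6894


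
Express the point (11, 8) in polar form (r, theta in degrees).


r = sqrt(11^2 + 8^2) = 13.6015
theta = atan2(8, 11) = 36.0274 degrees

r = 13.6015, theta = 36.0274 degrees


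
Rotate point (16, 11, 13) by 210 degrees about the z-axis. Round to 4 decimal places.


x' = 16*cos(210) - 11*sin(210) = -8.3564
y' = 16*sin(210) + 11*cos(210) = -17.5263
z' = 13

(-8.3564, -17.5263, 13)


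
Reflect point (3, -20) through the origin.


Reflection through origin: (x, y) -> (-x, -y)
(3, -20) -> (-3, 20)

(-3, 20)


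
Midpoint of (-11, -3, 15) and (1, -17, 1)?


Midpoint = ((-11+1)/2, (-3+-17)/2, (15+1)/2) = (-5, -10, 8)

(-5, -10, 8)


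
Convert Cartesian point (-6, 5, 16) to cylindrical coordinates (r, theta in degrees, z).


r = sqrt((-6)^2 + 5^2) = 7.8102
theta = atan2(5, -6) = 140.1944 deg
z = 16

r = 7.8102, theta = 140.1944 deg, z = 16


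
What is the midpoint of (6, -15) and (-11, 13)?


Midpoint = ((6+-11)/2, (-15+13)/2) = (-2.5, -1)

(-2.5, -1)


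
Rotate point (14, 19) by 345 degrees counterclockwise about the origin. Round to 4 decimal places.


x' = 14*cos(345) - 19*sin(345) = 18.4405
y' = 14*sin(345) + 19*cos(345) = 14.7291

(18.4405, 14.7291)


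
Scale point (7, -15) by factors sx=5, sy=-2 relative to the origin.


Scaling: (x*sx, y*sy) = (7*5, -15*-2) = (35, 30)

(35, 30)


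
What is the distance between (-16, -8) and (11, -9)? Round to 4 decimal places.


d = sqrt((11--16)^2 + (-9--8)^2) = 27.0185

27.0185


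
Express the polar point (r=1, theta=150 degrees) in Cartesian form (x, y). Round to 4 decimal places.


x = 1 * cos(150) = -0.866
y = 1 * sin(150) = 0.5

(-0.866, 0.5)


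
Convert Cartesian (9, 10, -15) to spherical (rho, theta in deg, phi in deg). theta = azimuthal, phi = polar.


rho = sqrt(9^2 + 10^2 + (-15)^2) = 20.1494
theta = atan2(10, 9) = 48.0128 deg
phi = acos(-15/20.1494) = 138.1108 deg

rho = 20.1494, theta = 48.0128 deg, phi = 138.1108 deg


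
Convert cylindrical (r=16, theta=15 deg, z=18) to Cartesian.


x = 16 * cos(15) = 15.4548
y = 16 * sin(15) = 4.1411
z = 18

(15.4548, 4.1411, 18)


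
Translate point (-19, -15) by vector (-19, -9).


Translation: (x+dx, y+dy) = (-19+-19, -15+-9) = (-38, -24)

(-38, -24)


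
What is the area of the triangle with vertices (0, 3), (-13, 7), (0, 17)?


Area = |x1(y2-y3) + x2(y3-y1) + x3(y1-y2)| / 2
= |0*(7-17) + -13*(17-3) + 0*(3-7)| / 2
= 91

91


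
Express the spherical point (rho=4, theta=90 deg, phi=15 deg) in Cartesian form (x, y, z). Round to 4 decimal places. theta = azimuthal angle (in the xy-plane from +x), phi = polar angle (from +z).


x = 4 * sin(15) * cos(90) = 0
y = 4 * sin(15) * sin(90) = 1.0353
z = 4 * cos(15) = 3.8637

(0, 1.0353, 3.8637)


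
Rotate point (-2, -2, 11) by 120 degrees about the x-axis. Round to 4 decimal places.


x' = -2
y' = -2*cos(120) - 11*sin(120) = -8.5263
z' = -2*sin(120) + 11*cos(120) = -7.2321

(-2, -8.5263, -7.2321)


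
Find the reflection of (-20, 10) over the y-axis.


Reflection across y-axis: (x, y) -> (-x, y)
(-20, 10) -> (20, 10)

(20, 10)


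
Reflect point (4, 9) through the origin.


Reflection through origin: (x, y) -> (-x, -y)
(4, 9) -> (-4, -9)

(-4, -9)


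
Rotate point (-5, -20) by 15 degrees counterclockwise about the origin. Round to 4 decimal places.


x' = -5*cos(15) - -20*sin(15) = 0.3468
y' = -5*sin(15) + -20*cos(15) = -20.6126

(0.3468, -20.6126)


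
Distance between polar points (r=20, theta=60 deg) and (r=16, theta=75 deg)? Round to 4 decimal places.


d = sqrt(r1^2 + r2^2 - 2*r1*r2*cos(t2-t1))
d = sqrt(20^2 + 16^2 - 2*20*16*cos(75-60)) = 6.1488

6.1488


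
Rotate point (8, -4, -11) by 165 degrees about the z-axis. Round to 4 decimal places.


x' = 8*cos(165) - -4*sin(165) = -6.6921
y' = 8*sin(165) + -4*cos(165) = 5.9343
z' = -11

(-6.6921, 5.9343, -11)


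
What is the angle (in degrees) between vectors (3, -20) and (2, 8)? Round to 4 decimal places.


dot = 3*2 + -20*8 = -154
|u| = 20.2237, |v| = 8.2462
cos(angle) = -0.9234
angle = 157.433 degrees

157.433 degrees


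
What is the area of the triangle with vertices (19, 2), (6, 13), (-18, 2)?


Area = |x1(y2-y3) + x2(y3-y1) + x3(y1-y2)| / 2
= |19*(13-2) + 6*(2-2) + -18*(2-13)| / 2
= 203.5

203.5


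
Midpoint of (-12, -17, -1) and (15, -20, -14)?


Midpoint = ((-12+15)/2, (-17+-20)/2, (-1+-14)/2) = (1.5, -18.5, -7.5)

(1.5, -18.5, -7.5)


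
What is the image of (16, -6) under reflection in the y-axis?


Reflection across y-axis: (x, y) -> (-x, y)
(16, -6) -> (-16, -6)

(-16, -6)


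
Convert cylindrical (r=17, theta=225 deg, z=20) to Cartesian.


x = 17 * cos(225) = -12.0208
y = 17 * sin(225) = -12.0208
z = 20

(-12.0208, -12.0208, 20)


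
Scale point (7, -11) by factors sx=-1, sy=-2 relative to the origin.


Scaling: (x*sx, y*sy) = (7*-1, -11*-2) = (-7, 22)

(-7, 22)


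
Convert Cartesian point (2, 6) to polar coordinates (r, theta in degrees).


r = sqrt(2^2 + 6^2) = 6.3246
theta = atan2(6, 2) = 71.5651 degrees

r = 6.3246, theta = 71.5651 degrees


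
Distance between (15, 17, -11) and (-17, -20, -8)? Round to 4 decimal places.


d = sqrt((-17-15)^2 + (-20-17)^2 + (-8--11)^2) = 49.0102

49.0102


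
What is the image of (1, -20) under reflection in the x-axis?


Reflection across x-axis: (x, y) -> (x, -y)
(1, -20) -> (1, 20)

(1, 20)


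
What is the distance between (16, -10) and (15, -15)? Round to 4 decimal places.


d = sqrt((15-16)^2 + (-15--10)^2) = 5.099

5.099


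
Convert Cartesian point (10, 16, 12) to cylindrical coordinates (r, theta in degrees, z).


r = sqrt(10^2 + 16^2) = 18.868
theta = atan2(16, 10) = 57.9946 deg
z = 12

r = 18.868, theta = 57.9946 deg, z = 12


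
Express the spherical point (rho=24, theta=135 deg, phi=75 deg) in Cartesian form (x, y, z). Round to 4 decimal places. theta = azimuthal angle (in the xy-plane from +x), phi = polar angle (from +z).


x = 24 * sin(75) * cos(135) = -16.3923
y = 24 * sin(75) * sin(135) = 16.3923
z = 24 * cos(75) = 6.2117

(-16.3923, 16.3923, 6.2117)


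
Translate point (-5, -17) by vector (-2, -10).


Translation: (x+dx, y+dy) = (-5+-2, -17+-10) = (-7, -27)

(-7, -27)


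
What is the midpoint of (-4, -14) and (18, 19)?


Midpoint = ((-4+18)/2, (-14+19)/2) = (7, 2.5)

(7, 2.5)


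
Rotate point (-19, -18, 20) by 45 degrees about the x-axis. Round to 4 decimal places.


x' = -19
y' = -18*cos(45) - 20*sin(45) = -26.8701
z' = -18*sin(45) + 20*cos(45) = 1.4142

(-19, -26.8701, 1.4142)


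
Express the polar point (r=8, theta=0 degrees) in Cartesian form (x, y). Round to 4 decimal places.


x = 8 * cos(0) = 8
y = 8 * sin(0) = 0

(8, 0)


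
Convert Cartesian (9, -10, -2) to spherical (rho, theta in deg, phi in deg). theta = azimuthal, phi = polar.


rho = sqrt(9^2 + (-10)^2 + (-2)^2) = 13.6015
theta = atan2(-10, 9) = 311.9872 deg
phi = acos(-2/13.6015) = 98.4556 deg

rho = 13.6015, theta = 311.9872 deg, phi = 98.4556 deg


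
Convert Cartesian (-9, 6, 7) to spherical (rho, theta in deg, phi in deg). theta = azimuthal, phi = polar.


rho = sqrt((-9)^2 + 6^2 + 7^2) = 12.8841
theta = atan2(6, -9) = 146.3099 deg
phi = acos(7/12.8841) = 57.0911 deg

rho = 12.8841, theta = 146.3099 deg, phi = 57.0911 deg


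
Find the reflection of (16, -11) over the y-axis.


Reflection across y-axis: (x, y) -> (-x, y)
(16, -11) -> (-16, -11)

(-16, -11)


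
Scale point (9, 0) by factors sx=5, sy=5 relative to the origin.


Scaling: (x*sx, y*sy) = (9*5, 0*5) = (45, 0)

(45, 0)


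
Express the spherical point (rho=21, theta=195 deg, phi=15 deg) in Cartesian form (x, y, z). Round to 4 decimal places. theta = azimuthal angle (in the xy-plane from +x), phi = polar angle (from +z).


x = 21 * sin(15) * cos(195) = -5.25
y = 21 * sin(15) * sin(195) = -1.4067
z = 21 * cos(15) = 20.2844

(-5.25, -1.4067, 20.2844)


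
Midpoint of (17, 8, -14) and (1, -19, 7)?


Midpoint = ((17+1)/2, (8+-19)/2, (-14+7)/2) = (9, -5.5, -3.5)

(9, -5.5, -3.5)


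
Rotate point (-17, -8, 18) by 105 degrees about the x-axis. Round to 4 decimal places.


x' = -17
y' = -8*cos(105) - 18*sin(105) = -15.3161
z' = -8*sin(105) + 18*cos(105) = -12.3861

(-17, -15.3161, -12.3861)


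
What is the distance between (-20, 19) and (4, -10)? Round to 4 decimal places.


d = sqrt((4--20)^2 + (-10-19)^2) = 37.6431

37.6431


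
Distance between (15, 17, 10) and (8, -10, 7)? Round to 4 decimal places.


d = sqrt((8-15)^2 + (-10-17)^2 + (7-10)^2) = 28.0535

28.0535


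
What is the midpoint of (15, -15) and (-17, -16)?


Midpoint = ((15+-17)/2, (-15+-16)/2) = (-1, -15.5)

(-1, -15.5)


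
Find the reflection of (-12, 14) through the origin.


Reflection through origin: (x, y) -> (-x, -y)
(-12, 14) -> (12, -14)

(12, -14)


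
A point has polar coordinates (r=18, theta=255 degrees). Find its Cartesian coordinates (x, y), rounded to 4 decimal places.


x = 18 * cos(255) = -4.6587
y = 18 * sin(255) = -17.3867

(-4.6587, -17.3867)


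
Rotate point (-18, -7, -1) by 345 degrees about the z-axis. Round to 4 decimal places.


x' = -18*cos(345) - -7*sin(345) = -19.1984
y' = -18*sin(345) + -7*cos(345) = -2.1027
z' = -1

(-19.1984, -2.1027, -1)


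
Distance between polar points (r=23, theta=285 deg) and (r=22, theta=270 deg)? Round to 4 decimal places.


d = sqrt(r1^2 + r2^2 - 2*r1*r2*cos(t2-t1))
d = sqrt(23^2 + 22^2 - 2*23*22*cos(270-285)) = 5.9568

5.9568


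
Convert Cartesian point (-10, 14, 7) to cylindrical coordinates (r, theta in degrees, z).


r = sqrt((-10)^2 + 14^2) = 17.2047
theta = atan2(14, -10) = 125.5377 deg
z = 7

r = 17.2047, theta = 125.5377 deg, z = 7


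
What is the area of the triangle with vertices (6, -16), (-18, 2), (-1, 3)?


Area = |x1(y2-y3) + x2(y3-y1) + x3(y1-y2)| / 2
= |6*(2-3) + -18*(3--16) + -1*(-16-2)| / 2
= 165

165


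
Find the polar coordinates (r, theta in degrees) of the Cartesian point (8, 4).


r = sqrt(8^2 + 4^2) = 8.9443
theta = atan2(4, 8) = 26.5651 degrees

r = 8.9443, theta = 26.5651 degrees


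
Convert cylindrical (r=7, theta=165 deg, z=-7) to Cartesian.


x = 7 * cos(165) = -6.7615
y = 7 * sin(165) = 1.8117
z = -7

(-6.7615, 1.8117, -7)


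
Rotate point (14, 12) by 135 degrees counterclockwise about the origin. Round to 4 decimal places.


x' = 14*cos(135) - 12*sin(135) = -18.3848
y' = 14*sin(135) + 12*cos(135) = 1.4142

(-18.3848, 1.4142)


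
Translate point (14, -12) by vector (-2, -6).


Translation: (x+dx, y+dy) = (14+-2, -12+-6) = (12, -18)

(12, -18)


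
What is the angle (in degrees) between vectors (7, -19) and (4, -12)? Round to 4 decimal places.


dot = 7*4 + -19*-12 = 256
|u| = 20.2485, |v| = 12.6491
cos(angle) = 0.9995
angle = 1.7899 degrees

1.7899 degrees


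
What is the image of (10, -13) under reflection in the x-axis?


Reflection across x-axis: (x, y) -> (x, -y)
(10, -13) -> (10, 13)

(10, 13)


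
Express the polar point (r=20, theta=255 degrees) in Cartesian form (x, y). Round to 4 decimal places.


x = 20 * cos(255) = -5.1764
y = 20 * sin(255) = -19.3185

(-5.1764, -19.3185)


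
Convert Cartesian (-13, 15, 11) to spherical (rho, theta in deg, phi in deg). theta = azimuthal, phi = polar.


rho = sqrt((-13)^2 + 15^2 + 11^2) = 22.6936
theta = atan2(15, -13) = 130.9144 deg
phi = acos(11/22.6936) = 61.006 deg

rho = 22.6936, theta = 130.9144 deg, phi = 61.006 deg


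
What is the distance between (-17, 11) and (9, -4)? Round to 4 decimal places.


d = sqrt((9--17)^2 + (-4-11)^2) = 30.0167

30.0167


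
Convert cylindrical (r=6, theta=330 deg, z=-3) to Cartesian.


x = 6 * cos(330) = 5.1962
y = 6 * sin(330) = -3
z = -3

(5.1962, -3, -3)


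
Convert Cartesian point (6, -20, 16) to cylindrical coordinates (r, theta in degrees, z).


r = sqrt(6^2 + (-20)^2) = 20.8806
theta = atan2(-20, 6) = 286.6992 deg
z = 16

r = 20.8806, theta = 286.6992 deg, z = 16


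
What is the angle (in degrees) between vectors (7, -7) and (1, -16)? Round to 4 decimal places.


dot = 7*1 + -7*-16 = 119
|u| = 9.8995, |v| = 16.0312
cos(angle) = 0.7498
angle = 41.4237 degrees

41.4237 degrees


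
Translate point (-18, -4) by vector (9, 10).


Translation: (x+dx, y+dy) = (-18+9, -4+10) = (-9, 6)

(-9, 6)


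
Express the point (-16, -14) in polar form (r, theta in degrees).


r = sqrt((-16)^2 + (-14)^2) = 21.2603
theta = atan2(-14, -16) = 221.1859 degrees

r = 21.2603, theta = 221.1859 degrees


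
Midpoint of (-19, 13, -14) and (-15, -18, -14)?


Midpoint = ((-19+-15)/2, (13+-18)/2, (-14+-14)/2) = (-17, -2.5, -14)

(-17, -2.5, -14)


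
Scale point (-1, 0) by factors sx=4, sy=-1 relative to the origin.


Scaling: (x*sx, y*sy) = (-1*4, 0*-1) = (-4, 0)

(-4, 0)


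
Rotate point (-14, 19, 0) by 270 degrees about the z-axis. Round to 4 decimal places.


x' = -14*cos(270) - 19*sin(270) = 19
y' = -14*sin(270) + 19*cos(270) = 14
z' = 0

(19, 14, 0)


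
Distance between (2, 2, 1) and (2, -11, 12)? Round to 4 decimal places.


d = sqrt((2-2)^2 + (-11-2)^2 + (12-1)^2) = 17.0294

17.0294


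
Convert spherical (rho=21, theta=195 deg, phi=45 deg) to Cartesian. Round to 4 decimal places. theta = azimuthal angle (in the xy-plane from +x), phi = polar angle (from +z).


x = 21 * sin(45) * cos(195) = -14.3433
y = 21 * sin(45) * sin(195) = -3.8433
z = 21 * cos(45) = 14.8492

(-14.3433, -3.8433, 14.8492)


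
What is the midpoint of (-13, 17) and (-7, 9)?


Midpoint = ((-13+-7)/2, (17+9)/2) = (-10, 13)

(-10, 13)


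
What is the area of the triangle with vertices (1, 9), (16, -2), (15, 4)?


Area = |x1(y2-y3) + x2(y3-y1) + x3(y1-y2)| / 2
= |1*(-2-4) + 16*(4-9) + 15*(9--2)| / 2
= 39.5

39.5


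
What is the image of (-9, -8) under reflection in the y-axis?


Reflection across y-axis: (x, y) -> (-x, y)
(-9, -8) -> (9, -8)

(9, -8)


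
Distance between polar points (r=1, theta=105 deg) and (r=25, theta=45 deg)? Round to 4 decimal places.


d = sqrt(r1^2 + r2^2 - 2*r1*r2*cos(t2-t1))
d = sqrt(1^2 + 25^2 - 2*1*25*cos(45-105)) = 24.5153

24.5153


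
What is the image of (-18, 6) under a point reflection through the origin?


Reflection through origin: (x, y) -> (-x, -y)
(-18, 6) -> (18, -6)

(18, -6)


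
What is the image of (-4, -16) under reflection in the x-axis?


Reflection across x-axis: (x, y) -> (x, -y)
(-4, -16) -> (-4, 16)

(-4, 16)


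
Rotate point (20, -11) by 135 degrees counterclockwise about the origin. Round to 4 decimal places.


x' = 20*cos(135) - -11*sin(135) = -6.364
y' = 20*sin(135) + -11*cos(135) = 21.9203

(-6.364, 21.9203)


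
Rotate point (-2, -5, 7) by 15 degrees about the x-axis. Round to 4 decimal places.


x' = -2
y' = -5*cos(15) - 7*sin(15) = -6.6414
z' = -5*sin(15) + 7*cos(15) = 5.4674

(-2, -6.6414, 5.4674)


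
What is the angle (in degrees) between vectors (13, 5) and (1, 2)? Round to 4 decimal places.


dot = 13*1 + 5*2 = 23
|u| = 13.9284, |v| = 2.2361
cos(angle) = 0.7385
angle = 42.3974 degrees

42.3974 degrees


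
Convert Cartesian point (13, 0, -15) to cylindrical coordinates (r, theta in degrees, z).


r = sqrt(13^2 + 0^2) = 13
theta = atan2(0, 13) = 0 deg
z = -15

r = 13, theta = 0 deg, z = -15


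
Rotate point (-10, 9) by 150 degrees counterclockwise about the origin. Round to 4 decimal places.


x' = -10*cos(150) - 9*sin(150) = 4.1603
y' = -10*sin(150) + 9*cos(150) = -12.7942

(4.1603, -12.7942)


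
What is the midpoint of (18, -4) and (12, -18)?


Midpoint = ((18+12)/2, (-4+-18)/2) = (15, -11)

(15, -11)


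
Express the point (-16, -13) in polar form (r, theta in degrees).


r = sqrt((-16)^2 + (-13)^2) = 20.6155
theta = atan2(-13, -16) = 219.0939 degrees

r = 20.6155, theta = 219.0939 degrees


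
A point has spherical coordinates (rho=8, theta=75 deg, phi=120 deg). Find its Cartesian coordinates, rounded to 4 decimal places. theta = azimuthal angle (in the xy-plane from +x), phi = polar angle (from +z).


x = 8 * sin(120) * cos(75) = 1.7932
y = 8 * sin(120) * sin(75) = 6.6921
z = 8 * cos(120) = -4

(1.7932, 6.6921, -4)


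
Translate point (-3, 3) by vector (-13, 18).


Translation: (x+dx, y+dy) = (-3+-13, 3+18) = (-16, 21)

(-16, 21)


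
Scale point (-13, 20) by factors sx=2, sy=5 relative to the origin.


Scaling: (x*sx, y*sy) = (-13*2, 20*5) = (-26, 100)

(-26, 100)


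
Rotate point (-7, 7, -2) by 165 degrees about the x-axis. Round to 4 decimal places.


x' = -7
y' = 7*cos(165) - -2*sin(165) = -6.2438
z' = 7*sin(165) + -2*cos(165) = 3.7436

(-7, -6.2438, 3.7436)


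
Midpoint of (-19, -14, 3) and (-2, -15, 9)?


Midpoint = ((-19+-2)/2, (-14+-15)/2, (3+9)/2) = (-10.5, -14.5, 6)

(-10.5, -14.5, 6)


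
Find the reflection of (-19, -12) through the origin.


Reflection through origin: (x, y) -> (-x, -y)
(-19, -12) -> (19, 12)

(19, 12)


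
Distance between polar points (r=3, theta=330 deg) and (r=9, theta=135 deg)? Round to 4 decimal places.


d = sqrt(r1^2 + r2^2 - 2*r1*r2*cos(t2-t1))
d = sqrt(3^2 + 9^2 - 2*3*9*cos(135-330)) = 11.9231

11.9231


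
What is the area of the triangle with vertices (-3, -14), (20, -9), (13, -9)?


Area = |x1(y2-y3) + x2(y3-y1) + x3(y1-y2)| / 2
= |-3*(-9--9) + 20*(-9--14) + 13*(-14--9)| / 2
= 17.5

17.5


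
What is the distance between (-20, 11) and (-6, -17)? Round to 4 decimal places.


d = sqrt((-6--20)^2 + (-17-11)^2) = 31.305

31.305


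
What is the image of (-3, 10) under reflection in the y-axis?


Reflection across y-axis: (x, y) -> (-x, y)
(-3, 10) -> (3, 10)

(3, 10)


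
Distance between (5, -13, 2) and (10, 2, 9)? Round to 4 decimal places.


d = sqrt((10-5)^2 + (2--13)^2 + (9-2)^2) = 17.2916

17.2916


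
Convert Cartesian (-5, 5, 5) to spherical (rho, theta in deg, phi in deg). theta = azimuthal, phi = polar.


rho = sqrt((-5)^2 + 5^2 + 5^2) = 8.6603
theta = atan2(5, -5) = 135 deg
phi = acos(5/8.6603) = 54.7356 deg

rho = 8.6603, theta = 135 deg, phi = 54.7356 deg


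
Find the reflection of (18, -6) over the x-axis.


Reflection across x-axis: (x, y) -> (x, -y)
(18, -6) -> (18, 6)

(18, 6)


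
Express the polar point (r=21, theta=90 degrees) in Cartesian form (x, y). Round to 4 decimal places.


x = 21 * cos(90) = 0
y = 21 * sin(90) = 21

(0, 21)


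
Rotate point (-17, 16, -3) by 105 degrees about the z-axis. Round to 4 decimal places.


x' = -17*cos(105) - 16*sin(105) = -11.0549
y' = -17*sin(105) + 16*cos(105) = -20.5618
z' = -3

(-11.0549, -20.5618, -3)


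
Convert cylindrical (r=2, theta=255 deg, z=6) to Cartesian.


x = 2 * cos(255) = -0.5176
y = 2 * sin(255) = -1.9319
z = 6

(-0.5176, -1.9319, 6)


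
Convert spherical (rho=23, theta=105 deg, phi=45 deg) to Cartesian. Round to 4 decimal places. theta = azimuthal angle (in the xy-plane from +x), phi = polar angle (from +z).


x = 23 * sin(45) * cos(105) = -4.2093
y = 23 * sin(45) * sin(105) = 15.7093
z = 23 * cos(45) = 16.2635

(-4.2093, 15.7093, 16.2635)


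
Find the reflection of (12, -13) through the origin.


Reflection through origin: (x, y) -> (-x, -y)
(12, -13) -> (-12, 13)

(-12, 13)


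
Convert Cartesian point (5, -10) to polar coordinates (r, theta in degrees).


r = sqrt(5^2 + (-10)^2) = 11.1803
theta = atan2(-10, 5) = 296.5651 degrees

r = 11.1803, theta = 296.5651 degrees


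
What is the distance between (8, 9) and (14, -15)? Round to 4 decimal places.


d = sqrt((14-8)^2 + (-15-9)^2) = 24.7386

24.7386


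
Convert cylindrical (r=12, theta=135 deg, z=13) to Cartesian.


x = 12 * cos(135) = -8.4853
y = 12 * sin(135) = 8.4853
z = 13

(-8.4853, 8.4853, 13)


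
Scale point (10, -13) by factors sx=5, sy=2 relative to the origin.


Scaling: (x*sx, y*sy) = (10*5, -13*2) = (50, -26)

(50, -26)


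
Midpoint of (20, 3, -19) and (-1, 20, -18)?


Midpoint = ((20+-1)/2, (3+20)/2, (-19+-18)/2) = (9.5, 11.5, -18.5)

(9.5, 11.5, -18.5)


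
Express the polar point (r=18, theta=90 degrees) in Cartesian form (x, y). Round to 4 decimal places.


x = 18 * cos(90) = 0
y = 18 * sin(90) = 18

(0, 18)


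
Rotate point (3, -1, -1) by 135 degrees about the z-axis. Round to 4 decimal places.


x' = 3*cos(135) - -1*sin(135) = -1.4142
y' = 3*sin(135) + -1*cos(135) = 2.8284
z' = -1

(-1.4142, 2.8284, -1)


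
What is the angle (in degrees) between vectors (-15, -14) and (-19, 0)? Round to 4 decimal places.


dot = -15*-19 + -14*0 = 285
|u| = 20.5183, |v| = 19
cos(angle) = 0.7311
angle = 43.0251 degrees

43.0251 degrees


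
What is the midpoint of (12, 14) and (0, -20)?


Midpoint = ((12+0)/2, (14+-20)/2) = (6, -3)

(6, -3)


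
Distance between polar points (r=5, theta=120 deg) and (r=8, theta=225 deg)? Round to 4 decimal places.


d = sqrt(r1^2 + r2^2 - 2*r1*r2*cos(t2-t1))
d = sqrt(5^2 + 8^2 - 2*5*8*cos(225-120)) = 10.474

10.474


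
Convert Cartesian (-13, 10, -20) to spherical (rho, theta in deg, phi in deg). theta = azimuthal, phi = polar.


rho = sqrt((-13)^2 + 10^2 + (-20)^2) = 25.865
theta = atan2(10, -13) = 142.4314 deg
phi = acos(-20/25.865) = 140.6462 deg

rho = 25.865, theta = 142.4314 deg, phi = 140.6462 deg


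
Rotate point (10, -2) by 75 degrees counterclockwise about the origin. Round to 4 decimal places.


x' = 10*cos(75) - -2*sin(75) = 4.52
y' = 10*sin(75) + -2*cos(75) = 9.1416

(4.52, 9.1416)


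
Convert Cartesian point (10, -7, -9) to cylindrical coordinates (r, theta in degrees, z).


r = sqrt(10^2 + (-7)^2) = 12.2066
theta = atan2(-7, 10) = 325.008 deg
z = -9

r = 12.2066, theta = 325.008 deg, z = -9


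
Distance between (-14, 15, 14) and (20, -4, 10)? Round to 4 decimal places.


d = sqrt((20--14)^2 + (-4-15)^2 + (10-14)^2) = 39.1535

39.1535


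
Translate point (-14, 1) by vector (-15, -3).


Translation: (x+dx, y+dy) = (-14+-15, 1+-3) = (-29, -2)

(-29, -2)


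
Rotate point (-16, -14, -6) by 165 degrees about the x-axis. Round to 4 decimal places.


x' = -16
y' = -14*cos(165) - -6*sin(165) = 15.0759
z' = -14*sin(165) + -6*cos(165) = 2.1721

(-16, 15.0759, 2.1721)


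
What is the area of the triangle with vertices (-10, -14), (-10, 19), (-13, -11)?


Area = |x1(y2-y3) + x2(y3-y1) + x3(y1-y2)| / 2
= |-10*(19--11) + -10*(-11--14) + -13*(-14-19)| / 2
= 49.5

49.5


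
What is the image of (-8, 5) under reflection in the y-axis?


Reflection across y-axis: (x, y) -> (-x, y)
(-8, 5) -> (8, 5)

(8, 5)


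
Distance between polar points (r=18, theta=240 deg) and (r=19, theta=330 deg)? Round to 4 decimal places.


d = sqrt(r1^2 + r2^2 - 2*r1*r2*cos(t2-t1))
d = sqrt(18^2 + 19^2 - 2*18*19*cos(330-240)) = 26.1725

26.1725


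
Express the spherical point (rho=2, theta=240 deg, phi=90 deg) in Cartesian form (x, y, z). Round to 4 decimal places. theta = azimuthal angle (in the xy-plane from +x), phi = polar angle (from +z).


x = 2 * sin(90) * cos(240) = -1
y = 2 * sin(90) * sin(240) = -1.7321
z = 2 * cos(90) = 0

(-1, -1.7321, 0)


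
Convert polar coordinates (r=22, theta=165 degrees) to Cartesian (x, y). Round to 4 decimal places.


x = 22 * cos(165) = -21.2504
y = 22 * sin(165) = 5.694

(-21.2504, 5.694)


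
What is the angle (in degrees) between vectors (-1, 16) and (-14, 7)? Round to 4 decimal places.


dot = -1*-14 + 16*7 = 126
|u| = 16.0312, |v| = 15.6525
cos(angle) = 0.5021
angle = 59.8586 degrees

59.8586 degrees


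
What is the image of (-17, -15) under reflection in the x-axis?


Reflection across x-axis: (x, y) -> (x, -y)
(-17, -15) -> (-17, 15)

(-17, 15)


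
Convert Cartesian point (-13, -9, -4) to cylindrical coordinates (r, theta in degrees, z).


r = sqrt((-13)^2 + (-9)^2) = 15.8114
theta = atan2(-9, -13) = 214.6952 deg
z = -4

r = 15.8114, theta = 214.6952 deg, z = -4


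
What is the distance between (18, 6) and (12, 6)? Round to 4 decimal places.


d = sqrt((12-18)^2 + (6-6)^2) = 6

6


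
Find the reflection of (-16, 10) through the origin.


Reflection through origin: (x, y) -> (-x, -y)
(-16, 10) -> (16, -10)

(16, -10)


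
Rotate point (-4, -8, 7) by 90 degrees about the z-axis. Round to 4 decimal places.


x' = -4*cos(90) - -8*sin(90) = 8
y' = -4*sin(90) + -8*cos(90) = -4
z' = 7

(8, -4, 7)


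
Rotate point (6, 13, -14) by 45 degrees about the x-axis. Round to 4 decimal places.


x' = 6
y' = 13*cos(45) - -14*sin(45) = 19.0919
z' = 13*sin(45) + -14*cos(45) = -0.7071

(6, 19.0919, -0.7071)


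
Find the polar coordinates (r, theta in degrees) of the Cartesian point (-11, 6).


r = sqrt((-11)^2 + 6^2) = 12.53
theta = atan2(6, -11) = 151.3895 degrees

r = 12.53, theta = 151.3895 degrees


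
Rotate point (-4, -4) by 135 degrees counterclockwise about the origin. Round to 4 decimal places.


x' = -4*cos(135) - -4*sin(135) = 5.6569
y' = -4*sin(135) + -4*cos(135) = 0

(5.6569, 0)


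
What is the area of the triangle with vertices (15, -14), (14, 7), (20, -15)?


Area = |x1(y2-y3) + x2(y3-y1) + x3(y1-y2)| / 2
= |15*(7--15) + 14*(-15--14) + 20*(-14-7)| / 2
= 52

52


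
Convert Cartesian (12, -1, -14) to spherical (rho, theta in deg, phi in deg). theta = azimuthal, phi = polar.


rho = sqrt(12^2 + (-1)^2 + (-14)^2) = 18.4662
theta = atan2(-1, 12) = 355.2364 deg
phi = acos(-14/18.4662) = 139.3007 deg

rho = 18.4662, theta = 355.2364 deg, phi = 139.3007 deg


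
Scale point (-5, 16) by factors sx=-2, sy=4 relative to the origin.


Scaling: (x*sx, y*sy) = (-5*-2, 16*4) = (10, 64)

(10, 64)


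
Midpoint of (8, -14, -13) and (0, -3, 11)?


Midpoint = ((8+0)/2, (-14+-3)/2, (-13+11)/2) = (4, -8.5, -1)

(4, -8.5, -1)


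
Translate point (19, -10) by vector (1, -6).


Translation: (x+dx, y+dy) = (19+1, -10+-6) = (20, -16)

(20, -16)


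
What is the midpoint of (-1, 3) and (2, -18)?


Midpoint = ((-1+2)/2, (3+-18)/2) = (0.5, -7.5)

(0.5, -7.5)


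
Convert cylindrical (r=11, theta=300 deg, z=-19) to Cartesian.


x = 11 * cos(300) = 5.5
y = 11 * sin(300) = -9.5263
z = -19

(5.5, -9.5263, -19)


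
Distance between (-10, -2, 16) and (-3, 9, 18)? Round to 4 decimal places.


d = sqrt((-3--10)^2 + (9--2)^2 + (18-16)^2) = 13.1909

13.1909


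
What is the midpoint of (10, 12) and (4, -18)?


Midpoint = ((10+4)/2, (12+-18)/2) = (7, -3)

(7, -3)


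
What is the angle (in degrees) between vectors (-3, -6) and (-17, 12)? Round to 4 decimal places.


dot = -3*-17 + -6*12 = -21
|u| = 6.7082, |v| = 20.8087
cos(angle) = -0.1504
angle = 98.6525 degrees

98.6525 degrees


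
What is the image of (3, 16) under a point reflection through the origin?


Reflection through origin: (x, y) -> (-x, -y)
(3, 16) -> (-3, -16)

(-3, -16)


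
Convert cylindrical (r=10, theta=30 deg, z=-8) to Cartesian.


x = 10 * cos(30) = 8.6603
y = 10 * sin(30) = 5
z = -8

(8.6603, 5, -8)


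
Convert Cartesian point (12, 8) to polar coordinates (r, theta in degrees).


r = sqrt(12^2 + 8^2) = 14.4222
theta = atan2(8, 12) = 33.6901 degrees

r = 14.4222, theta = 33.6901 degrees


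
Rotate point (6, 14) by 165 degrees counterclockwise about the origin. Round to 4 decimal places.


x' = 6*cos(165) - 14*sin(165) = -9.419
y' = 6*sin(165) + 14*cos(165) = -11.97

(-9.419, -11.97)


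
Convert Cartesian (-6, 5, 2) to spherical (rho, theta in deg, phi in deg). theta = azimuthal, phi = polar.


rho = sqrt((-6)^2 + 5^2 + 2^2) = 8.0623
theta = atan2(5, -6) = 140.1944 deg
phi = acos(2/8.0623) = 75.6367 deg

rho = 8.0623, theta = 140.1944 deg, phi = 75.6367 deg


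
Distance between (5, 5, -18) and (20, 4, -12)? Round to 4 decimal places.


d = sqrt((20-5)^2 + (4-5)^2 + (-12--18)^2) = 16.1864

16.1864


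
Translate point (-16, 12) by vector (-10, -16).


Translation: (x+dx, y+dy) = (-16+-10, 12+-16) = (-26, -4)

(-26, -4)


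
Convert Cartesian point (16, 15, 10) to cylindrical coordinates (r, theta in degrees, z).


r = sqrt(16^2 + 15^2) = 21.9317
theta = atan2(15, 16) = 43.1524 deg
z = 10

r = 21.9317, theta = 43.1524 deg, z = 10


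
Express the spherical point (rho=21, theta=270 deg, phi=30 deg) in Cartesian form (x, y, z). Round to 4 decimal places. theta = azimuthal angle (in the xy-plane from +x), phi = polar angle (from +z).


x = 21 * sin(30) * cos(270) = 0
y = 21 * sin(30) * sin(270) = -10.5
z = 21 * cos(30) = 18.1865

(0, -10.5, 18.1865)


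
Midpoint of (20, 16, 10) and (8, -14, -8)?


Midpoint = ((20+8)/2, (16+-14)/2, (10+-8)/2) = (14, 1, 1)

(14, 1, 1)


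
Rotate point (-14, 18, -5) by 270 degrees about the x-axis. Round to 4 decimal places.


x' = -14
y' = 18*cos(270) - -5*sin(270) = -5
z' = 18*sin(270) + -5*cos(270) = -18

(-14, -5, -18)


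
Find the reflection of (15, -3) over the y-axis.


Reflection across y-axis: (x, y) -> (-x, y)
(15, -3) -> (-15, -3)

(-15, -3)


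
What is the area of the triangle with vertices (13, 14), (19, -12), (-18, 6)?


Area = |x1(y2-y3) + x2(y3-y1) + x3(y1-y2)| / 2
= |13*(-12-6) + 19*(6-14) + -18*(14--12)| / 2
= 427

427


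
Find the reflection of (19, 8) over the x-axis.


Reflection across x-axis: (x, y) -> (x, -y)
(19, 8) -> (19, -8)

(19, -8)


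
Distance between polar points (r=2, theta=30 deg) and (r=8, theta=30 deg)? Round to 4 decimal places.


d = sqrt(r1^2 + r2^2 - 2*r1*r2*cos(t2-t1))
d = sqrt(2^2 + 8^2 - 2*2*8*cos(30-30)) = 6

6


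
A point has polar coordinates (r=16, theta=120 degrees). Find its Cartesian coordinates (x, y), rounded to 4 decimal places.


x = 16 * cos(120) = -8
y = 16 * sin(120) = 13.8564

(-8, 13.8564)


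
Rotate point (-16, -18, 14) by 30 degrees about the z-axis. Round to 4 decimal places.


x' = -16*cos(30) - -18*sin(30) = -4.8564
y' = -16*sin(30) + -18*cos(30) = -23.5885
z' = 14

(-4.8564, -23.5885, 14)


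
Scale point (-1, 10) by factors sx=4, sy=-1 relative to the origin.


Scaling: (x*sx, y*sy) = (-1*4, 10*-1) = (-4, -10)

(-4, -10)


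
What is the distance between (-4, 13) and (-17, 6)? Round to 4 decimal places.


d = sqrt((-17--4)^2 + (6-13)^2) = 14.7648

14.7648


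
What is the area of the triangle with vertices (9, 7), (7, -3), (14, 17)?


Area = |x1(y2-y3) + x2(y3-y1) + x3(y1-y2)| / 2
= |9*(-3-17) + 7*(17-7) + 14*(7--3)| / 2
= 15

15


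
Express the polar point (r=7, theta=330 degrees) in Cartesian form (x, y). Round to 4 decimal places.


x = 7 * cos(330) = 6.0622
y = 7 * sin(330) = -3.5

(6.0622, -3.5)


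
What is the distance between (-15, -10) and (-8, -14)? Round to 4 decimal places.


d = sqrt((-8--15)^2 + (-14--10)^2) = 8.0623

8.0623


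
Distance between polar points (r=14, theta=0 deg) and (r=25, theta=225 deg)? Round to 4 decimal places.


d = sqrt(r1^2 + r2^2 - 2*r1*r2*cos(t2-t1))
d = sqrt(14^2 + 25^2 - 2*14*25*cos(225-0)) = 36.2764

36.2764


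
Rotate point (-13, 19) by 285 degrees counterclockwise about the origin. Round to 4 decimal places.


x' = -13*cos(285) - 19*sin(285) = 14.9879
y' = -13*sin(285) + 19*cos(285) = 17.4746

(14.9879, 17.4746)


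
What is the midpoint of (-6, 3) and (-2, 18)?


Midpoint = ((-6+-2)/2, (3+18)/2) = (-4, 10.5)

(-4, 10.5)


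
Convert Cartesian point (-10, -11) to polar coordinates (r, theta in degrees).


r = sqrt((-10)^2 + (-11)^2) = 14.8661
theta = atan2(-11, -10) = 227.7263 degrees

r = 14.8661, theta = 227.7263 degrees


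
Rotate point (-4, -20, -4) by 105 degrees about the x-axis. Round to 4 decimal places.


x' = -4
y' = -20*cos(105) - -4*sin(105) = 9.0401
z' = -20*sin(105) + -4*cos(105) = -18.2832

(-4, 9.0401, -18.2832)


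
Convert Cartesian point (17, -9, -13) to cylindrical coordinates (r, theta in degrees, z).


r = sqrt(17^2 + (-9)^2) = 19.2354
theta = atan2(-9, 17) = 332.1027 deg
z = -13

r = 19.2354, theta = 332.1027 deg, z = -13


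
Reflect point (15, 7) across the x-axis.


Reflection across x-axis: (x, y) -> (x, -y)
(15, 7) -> (15, -7)

(15, -7)


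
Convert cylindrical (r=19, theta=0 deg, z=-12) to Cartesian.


x = 19 * cos(0) = 19
y = 19 * sin(0) = 0
z = -12

(19, 0, -12)


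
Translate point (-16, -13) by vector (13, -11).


Translation: (x+dx, y+dy) = (-16+13, -13+-11) = (-3, -24)

(-3, -24)


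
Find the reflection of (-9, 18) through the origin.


Reflection through origin: (x, y) -> (-x, -y)
(-9, 18) -> (9, -18)

(9, -18)


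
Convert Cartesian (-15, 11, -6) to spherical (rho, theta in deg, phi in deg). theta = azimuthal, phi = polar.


rho = sqrt((-15)^2 + 11^2 + (-6)^2) = 19.5448
theta = atan2(11, -15) = 143.7462 deg
phi = acos(-6/19.5448) = 107.8777 deg

rho = 19.5448, theta = 143.7462 deg, phi = 107.8777 deg


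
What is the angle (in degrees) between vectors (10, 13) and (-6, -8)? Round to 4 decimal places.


dot = 10*-6 + 13*-8 = -164
|u| = 16.4012, |v| = 10
cos(angle) = -0.9999
angle = 179.3013 degrees

179.3013 degrees


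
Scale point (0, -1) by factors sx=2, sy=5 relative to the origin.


Scaling: (x*sx, y*sy) = (0*2, -1*5) = (0, -5)

(0, -5)


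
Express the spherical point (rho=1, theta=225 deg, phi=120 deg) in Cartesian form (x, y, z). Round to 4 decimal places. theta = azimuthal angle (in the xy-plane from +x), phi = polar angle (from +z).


x = 1 * sin(120) * cos(225) = -0.6124
y = 1 * sin(120) * sin(225) = -0.6124
z = 1 * cos(120) = -0.5

(-0.6124, -0.6124, -0.5)


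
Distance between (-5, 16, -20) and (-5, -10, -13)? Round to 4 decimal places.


d = sqrt((-5--5)^2 + (-10-16)^2 + (-13--20)^2) = 26.9258

26.9258


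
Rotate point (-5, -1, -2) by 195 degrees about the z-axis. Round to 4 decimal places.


x' = -5*cos(195) - -1*sin(195) = 4.5708
y' = -5*sin(195) + -1*cos(195) = 2.26
z' = -2

(4.5708, 2.26, -2)


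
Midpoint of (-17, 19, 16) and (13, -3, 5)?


Midpoint = ((-17+13)/2, (19+-3)/2, (16+5)/2) = (-2, 8, 10.5)

(-2, 8, 10.5)


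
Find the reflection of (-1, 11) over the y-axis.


Reflection across y-axis: (x, y) -> (-x, y)
(-1, 11) -> (1, 11)

(1, 11)


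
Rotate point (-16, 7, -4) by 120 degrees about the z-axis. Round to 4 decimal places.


x' = -16*cos(120) - 7*sin(120) = 1.9378
y' = -16*sin(120) + 7*cos(120) = -17.3564
z' = -4

(1.9378, -17.3564, -4)


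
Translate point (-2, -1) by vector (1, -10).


Translation: (x+dx, y+dy) = (-2+1, -1+-10) = (-1, -11)

(-1, -11)


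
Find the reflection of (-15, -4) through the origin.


Reflection through origin: (x, y) -> (-x, -y)
(-15, -4) -> (15, 4)

(15, 4)


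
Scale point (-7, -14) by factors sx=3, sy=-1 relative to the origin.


Scaling: (x*sx, y*sy) = (-7*3, -14*-1) = (-21, 14)

(-21, 14)
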